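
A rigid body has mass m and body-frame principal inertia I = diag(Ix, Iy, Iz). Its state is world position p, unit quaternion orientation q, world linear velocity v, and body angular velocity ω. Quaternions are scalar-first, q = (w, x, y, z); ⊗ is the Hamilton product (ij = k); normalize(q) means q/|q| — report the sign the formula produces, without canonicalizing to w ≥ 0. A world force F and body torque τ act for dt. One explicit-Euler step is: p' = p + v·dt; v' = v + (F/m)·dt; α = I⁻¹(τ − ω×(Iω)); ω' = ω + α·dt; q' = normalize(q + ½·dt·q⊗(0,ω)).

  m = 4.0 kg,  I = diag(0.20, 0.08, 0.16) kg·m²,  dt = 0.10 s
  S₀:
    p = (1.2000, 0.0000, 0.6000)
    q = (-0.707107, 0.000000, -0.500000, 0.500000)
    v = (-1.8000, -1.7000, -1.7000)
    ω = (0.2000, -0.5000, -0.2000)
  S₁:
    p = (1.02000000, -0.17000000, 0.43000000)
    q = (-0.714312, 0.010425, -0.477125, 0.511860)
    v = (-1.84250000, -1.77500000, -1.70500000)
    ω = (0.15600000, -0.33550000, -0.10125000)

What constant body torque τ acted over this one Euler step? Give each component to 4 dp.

τ = (-0.0800, 0.1300, 0.1700)

rate change Δω = (-0.04400000, 0.16450000, 0.09875000)
I·α + gyro = (-0.0800, 0.1300, 0.1700)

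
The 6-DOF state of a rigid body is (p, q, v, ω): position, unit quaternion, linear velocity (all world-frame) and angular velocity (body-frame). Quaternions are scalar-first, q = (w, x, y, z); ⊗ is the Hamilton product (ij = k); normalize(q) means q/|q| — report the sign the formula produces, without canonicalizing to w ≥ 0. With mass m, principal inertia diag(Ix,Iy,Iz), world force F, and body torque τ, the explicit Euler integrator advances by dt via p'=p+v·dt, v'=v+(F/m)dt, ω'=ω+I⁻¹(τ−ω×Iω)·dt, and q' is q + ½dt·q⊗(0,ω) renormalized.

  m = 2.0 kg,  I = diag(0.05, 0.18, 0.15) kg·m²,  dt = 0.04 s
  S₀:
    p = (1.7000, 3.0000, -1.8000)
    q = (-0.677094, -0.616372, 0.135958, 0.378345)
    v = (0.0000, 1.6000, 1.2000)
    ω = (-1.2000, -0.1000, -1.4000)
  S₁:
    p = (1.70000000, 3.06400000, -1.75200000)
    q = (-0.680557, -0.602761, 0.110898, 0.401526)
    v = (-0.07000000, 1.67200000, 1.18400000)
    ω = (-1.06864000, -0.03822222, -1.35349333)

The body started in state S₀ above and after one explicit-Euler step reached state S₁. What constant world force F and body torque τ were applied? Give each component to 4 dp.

F = (-3.5000, 3.6000, -0.8000)
τ = (0.1600, 0.1100, 0.1900)

Δω = ω₁−ω₀ = (0.13136000, 0.06177778, 0.04650667)
ω₀×(Iω₀) = (-0.0042, -0.1680, 0.0156)
I·α + gyro = (0.1600, 0.1100, 0.1900)
Δv = v₁−v₀ = (-0.07000000, 0.07200000, -0.01600000)
F = m·Δv/dt = (-3.5000, 3.6000, -0.8000)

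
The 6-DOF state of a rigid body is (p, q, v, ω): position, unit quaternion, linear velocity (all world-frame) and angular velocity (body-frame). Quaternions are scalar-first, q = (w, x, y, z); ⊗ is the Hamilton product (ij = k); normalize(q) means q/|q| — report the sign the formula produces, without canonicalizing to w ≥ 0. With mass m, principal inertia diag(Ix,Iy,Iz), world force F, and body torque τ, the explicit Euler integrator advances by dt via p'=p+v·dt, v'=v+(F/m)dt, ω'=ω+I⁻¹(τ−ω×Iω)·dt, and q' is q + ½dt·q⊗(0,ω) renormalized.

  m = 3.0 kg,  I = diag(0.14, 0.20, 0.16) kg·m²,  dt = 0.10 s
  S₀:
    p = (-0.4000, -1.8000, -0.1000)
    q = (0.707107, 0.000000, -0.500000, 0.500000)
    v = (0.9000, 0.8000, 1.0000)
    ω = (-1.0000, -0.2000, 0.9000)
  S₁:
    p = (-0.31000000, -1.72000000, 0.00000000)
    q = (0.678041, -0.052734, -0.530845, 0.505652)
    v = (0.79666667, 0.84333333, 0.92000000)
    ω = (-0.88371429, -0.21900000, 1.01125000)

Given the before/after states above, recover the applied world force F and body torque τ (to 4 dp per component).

velocity change Δv = (-0.10333333, 0.04333333, -0.08000000)
F = m·Δv/dt = (-3.1000, 1.3000, -2.4000)
Δω = ω₁−ω₀ = (0.11628571, -0.01900000, 0.11125000)
precession coupling = (0.0072, 0.0180, 0.0120)
I·α + gyro = (0.1700, -0.0200, 0.1900)

F = (-3.1000, 1.3000, -2.4000)
τ = (0.1700, -0.0200, 0.1900)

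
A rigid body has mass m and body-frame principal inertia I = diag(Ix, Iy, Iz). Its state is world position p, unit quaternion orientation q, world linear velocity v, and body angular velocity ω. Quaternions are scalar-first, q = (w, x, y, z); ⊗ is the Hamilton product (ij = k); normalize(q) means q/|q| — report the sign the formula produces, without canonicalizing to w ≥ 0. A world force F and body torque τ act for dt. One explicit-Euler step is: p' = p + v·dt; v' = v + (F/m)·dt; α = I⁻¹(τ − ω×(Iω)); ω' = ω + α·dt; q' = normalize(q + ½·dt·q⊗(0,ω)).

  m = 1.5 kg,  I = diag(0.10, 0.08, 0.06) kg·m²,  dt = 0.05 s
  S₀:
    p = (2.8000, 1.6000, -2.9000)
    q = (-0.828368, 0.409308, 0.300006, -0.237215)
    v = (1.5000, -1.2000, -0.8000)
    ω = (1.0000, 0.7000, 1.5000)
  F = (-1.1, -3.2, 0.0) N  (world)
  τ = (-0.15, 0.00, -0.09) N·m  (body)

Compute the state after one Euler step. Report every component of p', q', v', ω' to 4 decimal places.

ω×(Iω) gyroscopic = (-0.0210, 0.0600, -0.0140)
(τ − ω×Iω)/I = (-1.2900, -0.7500, -1.2667)
ω' = ω + α·dt = (0.9355, 0.6625, 1.4367)
q⊗(0,ω) = (-0.2634897, -0.2123085, -1.4310346, -1.2560424)
q' = normalize(q + ½dt·q⊗(0,ω)) = (-0.8340, 0.4035, 0.2639, -0.2683)
p' = p + v·dt = (2.8750, 1.5400, -2.9400)
v + (F/m)dt = (1.4633, -1.3067, -0.8000)

p' = (2.8750, 1.5400, -2.9400)
q' = (-0.8340, 0.4035, 0.2639, -0.2683)
v' = (1.4633, -1.3067, -0.8000)
ω' = (0.9355, 0.6625, 1.4367)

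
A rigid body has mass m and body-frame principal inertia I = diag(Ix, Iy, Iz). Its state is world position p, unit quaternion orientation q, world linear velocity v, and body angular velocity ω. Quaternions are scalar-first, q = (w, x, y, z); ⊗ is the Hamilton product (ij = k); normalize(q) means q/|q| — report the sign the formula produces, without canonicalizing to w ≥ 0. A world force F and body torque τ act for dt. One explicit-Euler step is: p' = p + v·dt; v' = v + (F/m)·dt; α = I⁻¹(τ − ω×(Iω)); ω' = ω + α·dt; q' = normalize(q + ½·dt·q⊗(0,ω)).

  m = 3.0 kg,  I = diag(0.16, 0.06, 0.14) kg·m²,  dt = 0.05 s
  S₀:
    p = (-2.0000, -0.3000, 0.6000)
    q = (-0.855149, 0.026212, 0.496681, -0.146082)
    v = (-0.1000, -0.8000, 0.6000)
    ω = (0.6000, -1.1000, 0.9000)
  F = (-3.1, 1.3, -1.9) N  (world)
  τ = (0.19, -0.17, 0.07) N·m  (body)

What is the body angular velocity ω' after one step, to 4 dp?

ω' = (0.6841, -1.2507, 0.9014)

gyro term ω×Iω = (-0.0792, 0.0108, 0.0660)
(τ − ω×Iω)/I = (1.6825, -3.0133, 0.0286)
new body rate ω' = (0.6841, -1.2507, 0.9014)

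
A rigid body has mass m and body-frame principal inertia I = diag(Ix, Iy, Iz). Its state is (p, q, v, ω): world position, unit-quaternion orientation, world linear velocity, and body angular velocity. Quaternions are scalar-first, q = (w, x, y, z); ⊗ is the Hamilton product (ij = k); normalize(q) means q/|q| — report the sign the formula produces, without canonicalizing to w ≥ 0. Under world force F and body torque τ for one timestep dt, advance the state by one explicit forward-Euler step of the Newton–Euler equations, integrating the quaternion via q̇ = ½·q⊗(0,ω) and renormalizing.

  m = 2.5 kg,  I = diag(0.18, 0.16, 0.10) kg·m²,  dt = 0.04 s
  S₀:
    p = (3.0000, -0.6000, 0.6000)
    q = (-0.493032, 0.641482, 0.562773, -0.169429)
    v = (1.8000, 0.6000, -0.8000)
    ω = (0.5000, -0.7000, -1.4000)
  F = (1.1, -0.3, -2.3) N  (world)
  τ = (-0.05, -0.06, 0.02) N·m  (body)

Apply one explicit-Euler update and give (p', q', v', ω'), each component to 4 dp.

p' = (3.0720, -0.5760, 0.5680)
q' = (-0.4960, 0.6181, 0.5856, -0.1701)
v' = (1.8176, 0.5952, -0.8368)
ω' = (0.5020, -0.7010, -1.3948)

p + v·dt = (3.0720, -0.5760, 0.5680)
v + (F/m)dt = (1.8176, 0.5952, -0.8368)
gyro term ω×Iω = (-0.0588, -0.0560, 0.0070)
(τ − ω×Iω)/I = (0.0489, -0.0250, 0.1300)
ω' = ω + α·dt = (0.5020, -0.7010, -1.3948)
Hamilton product q⊗(0,ω) = (-0.1640005, -1.1529985, 1.1584827, -0.0401791)
q + ½dt·q⊗(0,ω), renormalized = (-0.4960, 0.6181, 0.5856, -0.1701)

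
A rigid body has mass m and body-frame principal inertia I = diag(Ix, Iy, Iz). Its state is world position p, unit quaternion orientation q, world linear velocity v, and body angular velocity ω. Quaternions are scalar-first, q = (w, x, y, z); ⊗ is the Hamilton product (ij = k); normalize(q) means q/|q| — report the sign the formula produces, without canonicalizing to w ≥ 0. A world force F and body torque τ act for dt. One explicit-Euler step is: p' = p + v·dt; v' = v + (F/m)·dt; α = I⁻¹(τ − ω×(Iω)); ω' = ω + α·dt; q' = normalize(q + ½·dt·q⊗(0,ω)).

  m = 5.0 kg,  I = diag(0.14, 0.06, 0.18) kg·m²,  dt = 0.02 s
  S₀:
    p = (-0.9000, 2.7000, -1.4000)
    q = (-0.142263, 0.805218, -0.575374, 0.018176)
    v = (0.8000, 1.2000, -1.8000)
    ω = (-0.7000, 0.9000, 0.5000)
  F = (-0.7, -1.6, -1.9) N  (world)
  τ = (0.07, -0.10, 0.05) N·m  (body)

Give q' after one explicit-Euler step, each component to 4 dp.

Hamilton product q⊗(0,ω) = (1.0724012, -0.2044613, -0.5433689, 0.2508029)
updated quaternion q' = (-0.1315, 0.8031, -0.5808, 0.0207)

q' = (-0.1315, 0.8031, -0.5808, 0.0207)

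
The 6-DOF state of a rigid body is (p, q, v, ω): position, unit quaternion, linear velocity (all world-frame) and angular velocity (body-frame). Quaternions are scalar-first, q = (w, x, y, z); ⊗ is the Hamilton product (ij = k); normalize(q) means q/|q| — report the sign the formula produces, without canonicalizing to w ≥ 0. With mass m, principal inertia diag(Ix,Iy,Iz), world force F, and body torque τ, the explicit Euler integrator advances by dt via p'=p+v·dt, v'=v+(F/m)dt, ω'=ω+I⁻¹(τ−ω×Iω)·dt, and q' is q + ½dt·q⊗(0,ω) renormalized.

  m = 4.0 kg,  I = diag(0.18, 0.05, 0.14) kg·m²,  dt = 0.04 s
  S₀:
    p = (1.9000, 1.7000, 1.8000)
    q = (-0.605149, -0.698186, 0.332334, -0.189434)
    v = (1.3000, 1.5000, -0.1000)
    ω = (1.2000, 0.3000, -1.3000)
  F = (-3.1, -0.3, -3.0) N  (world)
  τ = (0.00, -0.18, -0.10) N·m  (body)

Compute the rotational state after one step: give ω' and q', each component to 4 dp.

ω×(Iω) gyroscopic = (-0.0351, -0.0624, -0.0468)
angular accel α = (0.1950, -2.3520, -0.3800)
new body rate ω' = (1.2078, 0.2059, -1.3152)
2q̇ = q⊗(0,ω) = (0.4918588, -1.1013828, -1.3165073, 0.1784371)
q' = normalize(q + ½dt·q⊗(0,ω)) = (-0.5949, -0.7198, 0.3058, -0.1857)

ω' = (1.2078, 0.2059, -1.3152)
q' = (-0.5949, -0.7198, 0.3058, -0.1857)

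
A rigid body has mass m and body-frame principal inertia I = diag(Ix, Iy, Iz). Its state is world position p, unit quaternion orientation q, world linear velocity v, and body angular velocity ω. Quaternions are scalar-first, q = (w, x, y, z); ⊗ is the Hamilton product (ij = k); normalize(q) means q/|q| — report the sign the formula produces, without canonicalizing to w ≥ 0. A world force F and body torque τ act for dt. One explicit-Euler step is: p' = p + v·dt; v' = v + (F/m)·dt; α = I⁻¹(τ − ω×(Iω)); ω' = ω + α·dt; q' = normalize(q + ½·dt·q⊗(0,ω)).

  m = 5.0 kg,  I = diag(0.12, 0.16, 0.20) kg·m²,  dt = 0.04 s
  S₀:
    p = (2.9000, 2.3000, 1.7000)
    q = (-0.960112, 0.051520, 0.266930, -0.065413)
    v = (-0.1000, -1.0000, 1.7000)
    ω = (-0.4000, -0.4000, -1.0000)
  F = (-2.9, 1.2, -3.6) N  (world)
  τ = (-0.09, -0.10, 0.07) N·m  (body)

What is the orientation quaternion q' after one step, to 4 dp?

Hamilton product q⊗(0,ω) = (0.0619670, 0.0909496, 0.4617300, 1.0462760)
q + ½dt·q⊗(0,ω), renormalized = (-0.9586, 0.0533, 0.2761, -0.0445)

q' = (-0.9586, 0.0533, 0.2761, -0.0445)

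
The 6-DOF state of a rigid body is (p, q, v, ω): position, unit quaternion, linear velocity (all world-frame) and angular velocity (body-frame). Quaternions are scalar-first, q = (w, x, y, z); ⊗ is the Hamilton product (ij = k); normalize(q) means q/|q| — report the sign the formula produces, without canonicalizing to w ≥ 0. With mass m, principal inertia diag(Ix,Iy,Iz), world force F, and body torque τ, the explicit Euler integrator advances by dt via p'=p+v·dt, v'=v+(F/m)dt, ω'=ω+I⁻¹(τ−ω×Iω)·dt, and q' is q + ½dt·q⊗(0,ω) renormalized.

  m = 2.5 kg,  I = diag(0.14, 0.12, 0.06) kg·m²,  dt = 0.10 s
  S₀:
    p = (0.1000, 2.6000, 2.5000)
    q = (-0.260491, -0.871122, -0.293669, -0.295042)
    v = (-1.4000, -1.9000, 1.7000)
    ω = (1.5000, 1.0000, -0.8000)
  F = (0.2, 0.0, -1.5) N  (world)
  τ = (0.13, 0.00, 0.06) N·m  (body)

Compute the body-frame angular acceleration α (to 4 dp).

α = (0.5857, 0.8000, 1.5000)

precession coupling ω×(Iω) = (0.0480, -0.0960, -0.0300)
(τ − ω×Iω)/I = (0.5857, 0.8000, 1.5000)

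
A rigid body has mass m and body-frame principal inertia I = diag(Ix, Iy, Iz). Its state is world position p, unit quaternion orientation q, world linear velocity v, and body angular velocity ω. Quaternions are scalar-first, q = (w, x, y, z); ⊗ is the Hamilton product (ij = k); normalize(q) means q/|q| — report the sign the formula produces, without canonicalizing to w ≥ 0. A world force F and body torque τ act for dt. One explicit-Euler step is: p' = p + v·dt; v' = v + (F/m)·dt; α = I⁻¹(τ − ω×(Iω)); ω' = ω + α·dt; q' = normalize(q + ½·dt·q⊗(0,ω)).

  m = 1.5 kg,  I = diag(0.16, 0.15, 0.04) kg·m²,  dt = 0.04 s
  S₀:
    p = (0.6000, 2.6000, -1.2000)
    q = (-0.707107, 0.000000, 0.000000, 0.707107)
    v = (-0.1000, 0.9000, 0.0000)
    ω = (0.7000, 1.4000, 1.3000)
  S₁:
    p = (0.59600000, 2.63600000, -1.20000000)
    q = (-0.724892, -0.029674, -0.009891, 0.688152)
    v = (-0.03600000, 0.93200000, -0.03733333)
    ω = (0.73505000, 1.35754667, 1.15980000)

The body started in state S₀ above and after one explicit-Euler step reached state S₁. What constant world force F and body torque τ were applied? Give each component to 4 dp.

ω₁ − ω₀ = (0.03505000, -0.04245333, -0.14020000)
ω₀×(Iω₀) = (-0.2002, 0.1092, -0.0098)
τ = I·(Δω/dt) + ω₀×(Iω₀) = (-0.0600, -0.0500, -0.1500)
Δv = v₁−v₀ = (0.06400000, 0.03200000, -0.03733333)
m·(v₁−v₀)/dt = (2.4000, 1.2000, -1.4000)

F = (2.4000, 1.2000, -1.4000)
τ = (-0.0600, -0.0500, -0.1500)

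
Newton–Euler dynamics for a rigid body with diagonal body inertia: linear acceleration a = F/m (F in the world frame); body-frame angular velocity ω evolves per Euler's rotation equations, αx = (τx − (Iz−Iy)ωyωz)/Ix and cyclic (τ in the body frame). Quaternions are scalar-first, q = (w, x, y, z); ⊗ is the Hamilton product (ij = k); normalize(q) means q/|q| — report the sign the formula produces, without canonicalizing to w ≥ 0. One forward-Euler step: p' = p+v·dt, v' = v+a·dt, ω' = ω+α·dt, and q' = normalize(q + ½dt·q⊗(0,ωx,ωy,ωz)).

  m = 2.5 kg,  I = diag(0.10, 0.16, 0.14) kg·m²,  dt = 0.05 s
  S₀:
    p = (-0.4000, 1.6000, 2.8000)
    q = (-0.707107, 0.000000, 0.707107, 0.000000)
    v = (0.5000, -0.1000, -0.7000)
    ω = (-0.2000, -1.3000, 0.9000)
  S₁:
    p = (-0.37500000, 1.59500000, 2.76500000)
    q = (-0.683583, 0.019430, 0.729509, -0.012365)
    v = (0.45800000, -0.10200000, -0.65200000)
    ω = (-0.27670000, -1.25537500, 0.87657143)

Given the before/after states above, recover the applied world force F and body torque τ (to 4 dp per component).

F = (-2.1000, -0.1000, 2.4000)
τ = (-0.1300, 0.1500, -0.0500)

v₁ − v₀ = (-0.04200000, -0.00200000, 0.04800000)
F = m·Δv/dt = (-2.1000, -0.1000, 2.4000)
Δω = ω₁−ω₀ = (-0.07670000, 0.04462500, -0.02342857)
ω₀×(Iω₀) = (0.0234, 0.0072, 0.0156)
applied torque τ = (-0.1300, 0.1500, -0.0500)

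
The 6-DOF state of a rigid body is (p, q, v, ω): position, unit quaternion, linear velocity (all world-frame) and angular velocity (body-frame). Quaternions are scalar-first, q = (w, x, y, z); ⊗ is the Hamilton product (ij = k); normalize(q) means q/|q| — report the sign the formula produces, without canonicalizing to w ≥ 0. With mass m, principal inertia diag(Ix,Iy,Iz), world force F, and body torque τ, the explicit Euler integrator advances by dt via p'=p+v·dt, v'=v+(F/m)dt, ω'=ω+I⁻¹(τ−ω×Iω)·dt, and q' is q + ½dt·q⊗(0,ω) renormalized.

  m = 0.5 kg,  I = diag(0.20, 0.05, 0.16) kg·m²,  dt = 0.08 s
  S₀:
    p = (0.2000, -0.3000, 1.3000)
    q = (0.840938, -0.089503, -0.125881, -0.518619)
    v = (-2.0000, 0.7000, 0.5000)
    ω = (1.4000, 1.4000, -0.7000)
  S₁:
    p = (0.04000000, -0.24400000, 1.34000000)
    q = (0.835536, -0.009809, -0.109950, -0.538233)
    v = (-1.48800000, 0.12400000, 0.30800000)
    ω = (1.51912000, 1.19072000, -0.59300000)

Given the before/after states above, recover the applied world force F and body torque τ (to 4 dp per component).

v₁ − v₀ = (0.51200000, -0.57600000, -0.19200000)
F = m·Δv/dt = (3.2000, -3.6000, -1.2000)
ω₁ − ω₀ = (0.11912000, -0.20928000, 0.10700000)
I·α + gyro = (0.1900, -0.1700, -0.0800)

F = (3.2000, -3.6000, -1.2000)
τ = (0.1900, -0.1700, -0.0800)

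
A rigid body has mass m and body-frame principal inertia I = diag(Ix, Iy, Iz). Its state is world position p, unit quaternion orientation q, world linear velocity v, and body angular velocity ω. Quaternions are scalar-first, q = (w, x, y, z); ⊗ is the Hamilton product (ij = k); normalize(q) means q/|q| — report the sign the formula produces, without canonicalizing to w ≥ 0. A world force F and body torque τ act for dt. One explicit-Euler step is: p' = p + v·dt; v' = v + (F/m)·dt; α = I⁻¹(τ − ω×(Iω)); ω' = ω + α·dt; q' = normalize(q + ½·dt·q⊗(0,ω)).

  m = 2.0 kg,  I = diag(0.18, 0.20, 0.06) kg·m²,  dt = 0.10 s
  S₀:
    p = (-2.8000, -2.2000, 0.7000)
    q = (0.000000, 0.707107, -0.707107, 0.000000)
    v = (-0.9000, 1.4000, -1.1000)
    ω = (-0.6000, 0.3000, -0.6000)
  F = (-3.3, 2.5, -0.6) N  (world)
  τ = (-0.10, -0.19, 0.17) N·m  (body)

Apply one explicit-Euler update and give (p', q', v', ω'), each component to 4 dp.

a = (-1.6500, 1.2500, -0.3000)
p + v·dt = (-2.8900, -2.0600, 0.5900)
v' = v + a·dt = (-1.0650, 1.5250, -1.1300)
ω×(Iω) gyroscopic = (0.0252, 0.0432, -0.0036)
α = I⁻¹(τ − ω×Iω) = (-0.6956, -1.1660, 2.8933)
ω + α·dt = (-0.6696, 0.1834, -0.3107)
2q̇ = q⊗(0,ω) = (0.6363963, 0.4242642, 0.4242642, -0.2121321)
q + ½dt·q⊗(0,ω), renormalized = (0.0318, 0.7276, -0.6852, -0.0106)

p' = (-2.8900, -2.0600, 0.5900)
q' = (0.0318, 0.7276, -0.6852, -0.0106)
v' = (-1.0650, 1.5250, -1.1300)
ω' = (-0.6696, 0.1834, -0.3107)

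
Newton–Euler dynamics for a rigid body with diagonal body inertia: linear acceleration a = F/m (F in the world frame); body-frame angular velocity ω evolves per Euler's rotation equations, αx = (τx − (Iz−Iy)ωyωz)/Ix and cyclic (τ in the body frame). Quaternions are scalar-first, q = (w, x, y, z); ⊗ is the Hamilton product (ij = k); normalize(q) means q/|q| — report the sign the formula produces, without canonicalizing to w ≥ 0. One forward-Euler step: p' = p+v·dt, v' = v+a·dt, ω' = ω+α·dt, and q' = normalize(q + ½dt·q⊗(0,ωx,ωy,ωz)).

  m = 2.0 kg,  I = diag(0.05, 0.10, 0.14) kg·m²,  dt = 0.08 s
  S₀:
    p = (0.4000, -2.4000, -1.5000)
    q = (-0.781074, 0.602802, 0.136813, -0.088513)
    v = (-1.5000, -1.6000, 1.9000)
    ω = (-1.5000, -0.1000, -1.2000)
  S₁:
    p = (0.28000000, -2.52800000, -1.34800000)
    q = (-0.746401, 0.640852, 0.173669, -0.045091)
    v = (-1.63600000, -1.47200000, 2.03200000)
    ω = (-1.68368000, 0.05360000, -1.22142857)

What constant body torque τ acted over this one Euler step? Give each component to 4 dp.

τ = (-0.1100, 0.0300, -0.0300)

rate change Δω = (-0.18368000, 0.15360000, -0.02142857)
ω₀×(Iω₀) = (0.0048, -0.1620, 0.0075)
I·α + gyro = (-0.1100, 0.0300, -0.0300)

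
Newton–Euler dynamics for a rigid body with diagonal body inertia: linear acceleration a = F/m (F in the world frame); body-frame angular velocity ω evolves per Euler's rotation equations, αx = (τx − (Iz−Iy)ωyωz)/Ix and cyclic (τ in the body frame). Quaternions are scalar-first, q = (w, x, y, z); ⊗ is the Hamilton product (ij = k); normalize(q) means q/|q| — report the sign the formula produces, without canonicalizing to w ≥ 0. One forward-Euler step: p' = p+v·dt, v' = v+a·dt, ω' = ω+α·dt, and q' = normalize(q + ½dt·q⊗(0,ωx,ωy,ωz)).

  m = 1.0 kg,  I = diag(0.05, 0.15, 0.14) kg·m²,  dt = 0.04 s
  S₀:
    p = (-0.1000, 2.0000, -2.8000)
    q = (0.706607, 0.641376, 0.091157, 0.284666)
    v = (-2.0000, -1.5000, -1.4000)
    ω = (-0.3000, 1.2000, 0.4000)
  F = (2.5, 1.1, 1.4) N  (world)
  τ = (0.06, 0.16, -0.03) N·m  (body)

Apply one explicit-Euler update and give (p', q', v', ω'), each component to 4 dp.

gyro term ω×Iω = (-0.0048, 0.0108, -0.0360)
α = I⁻¹(τ − ω×Iω) = (1.2960, 0.9947, 0.0429)
ω + α·dt = (-0.2482, 1.2398, 0.4017)
q⊗(0,ω) = (-0.0308420, -0.5171185, 0.5059782, 1.0796411)
q + ½dt·q⊗(0,ω), renormalized = (0.7058, 0.6308, 0.1012, 0.3062)
new position p' = (-0.1800, 1.9400, -2.8560)
v' = v + a·dt = (-1.9000, -1.4560, -1.3440)

p' = (-0.1800, 1.9400, -2.8560)
q' = (0.7058, 0.6308, 0.1012, 0.3062)
v' = (-1.9000, -1.4560, -1.3440)
ω' = (-0.2482, 1.2398, 0.4017)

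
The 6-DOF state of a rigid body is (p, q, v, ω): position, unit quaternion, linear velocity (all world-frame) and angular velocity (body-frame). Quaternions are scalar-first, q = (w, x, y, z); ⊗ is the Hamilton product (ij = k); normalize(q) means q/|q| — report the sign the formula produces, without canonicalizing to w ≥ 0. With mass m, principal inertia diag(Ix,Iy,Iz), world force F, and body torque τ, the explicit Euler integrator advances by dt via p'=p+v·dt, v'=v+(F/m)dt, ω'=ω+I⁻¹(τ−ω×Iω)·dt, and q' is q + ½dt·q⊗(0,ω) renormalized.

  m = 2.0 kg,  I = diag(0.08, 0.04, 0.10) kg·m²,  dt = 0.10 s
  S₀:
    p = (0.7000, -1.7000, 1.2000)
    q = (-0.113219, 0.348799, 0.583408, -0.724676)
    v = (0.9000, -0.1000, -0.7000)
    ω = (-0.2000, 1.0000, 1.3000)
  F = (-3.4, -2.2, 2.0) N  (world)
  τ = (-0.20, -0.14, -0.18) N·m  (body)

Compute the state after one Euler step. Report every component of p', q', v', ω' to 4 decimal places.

p' = (0.7900, -1.7100, 1.1300)
q' = (-0.0915, 0.4226, 0.5604, -0.7064)
v' = (0.7300, -0.2100, -0.6000)
ω' = (-0.5475, 0.6370, 1.1120)

α = I⁻¹(τ − ω×Iω) = (-3.4750, -3.6300, -1.8800)
ω + α·dt = (-0.5475, 0.6370, 1.1120)
Hamilton product q⊗(0,ω) = (0.4284306, 1.5057502, -0.4217225, 0.3182959)
updated quaternion q' = (-0.0915, 0.4226, 0.5604, -0.7064)
a = (-1.7000, -1.1000, 1.0000)
p + v·dt = (0.7900, -1.7100, 1.1300)
new velocity v' = (0.7300, -0.2100, -0.6000)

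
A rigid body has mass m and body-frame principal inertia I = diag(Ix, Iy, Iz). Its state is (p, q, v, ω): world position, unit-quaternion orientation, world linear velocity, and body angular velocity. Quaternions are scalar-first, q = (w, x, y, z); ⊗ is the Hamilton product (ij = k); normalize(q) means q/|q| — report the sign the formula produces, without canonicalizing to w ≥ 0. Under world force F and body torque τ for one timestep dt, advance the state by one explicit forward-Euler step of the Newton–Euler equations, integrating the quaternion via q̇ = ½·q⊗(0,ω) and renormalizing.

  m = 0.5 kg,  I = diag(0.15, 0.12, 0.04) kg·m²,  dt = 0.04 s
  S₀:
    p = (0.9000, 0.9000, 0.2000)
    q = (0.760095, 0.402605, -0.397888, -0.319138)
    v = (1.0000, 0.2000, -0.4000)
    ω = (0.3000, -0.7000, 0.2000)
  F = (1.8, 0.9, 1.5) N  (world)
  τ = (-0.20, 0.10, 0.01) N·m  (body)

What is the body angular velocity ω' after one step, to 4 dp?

gyro term ω×Iω = (0.0112, 0.0066, 0.0063)
angular accel α = (-1.4080, 0.7783, 0.0925)
ω' = ω + α·dt = (0.2437, -0.6689, 0.2037)

ω' = (0.2437, -0.6689, 0.2037)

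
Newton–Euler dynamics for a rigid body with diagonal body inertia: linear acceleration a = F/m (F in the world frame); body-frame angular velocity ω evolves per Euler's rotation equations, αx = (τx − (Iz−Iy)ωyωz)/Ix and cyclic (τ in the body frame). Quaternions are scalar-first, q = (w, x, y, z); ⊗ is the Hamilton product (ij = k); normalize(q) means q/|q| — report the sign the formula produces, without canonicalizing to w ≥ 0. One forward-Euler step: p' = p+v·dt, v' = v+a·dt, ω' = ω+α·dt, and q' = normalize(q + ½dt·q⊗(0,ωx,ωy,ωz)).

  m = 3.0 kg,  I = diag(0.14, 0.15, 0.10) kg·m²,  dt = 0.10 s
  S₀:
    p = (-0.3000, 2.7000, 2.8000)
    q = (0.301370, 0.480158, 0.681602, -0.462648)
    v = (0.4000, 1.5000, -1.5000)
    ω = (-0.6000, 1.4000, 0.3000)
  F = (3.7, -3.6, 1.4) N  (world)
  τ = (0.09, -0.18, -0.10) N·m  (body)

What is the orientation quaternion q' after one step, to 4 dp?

q⊗(0,ω) = (-0.5273536, 0.6713658, 0.5554594, 1.1715934)
q + ½dt·q⊗(0,ω), renormalized = (0.2742, 0.5122, 0.7072, -0.4029)

q' = (0.2742, 0.5122, 0.7072, -0.4029)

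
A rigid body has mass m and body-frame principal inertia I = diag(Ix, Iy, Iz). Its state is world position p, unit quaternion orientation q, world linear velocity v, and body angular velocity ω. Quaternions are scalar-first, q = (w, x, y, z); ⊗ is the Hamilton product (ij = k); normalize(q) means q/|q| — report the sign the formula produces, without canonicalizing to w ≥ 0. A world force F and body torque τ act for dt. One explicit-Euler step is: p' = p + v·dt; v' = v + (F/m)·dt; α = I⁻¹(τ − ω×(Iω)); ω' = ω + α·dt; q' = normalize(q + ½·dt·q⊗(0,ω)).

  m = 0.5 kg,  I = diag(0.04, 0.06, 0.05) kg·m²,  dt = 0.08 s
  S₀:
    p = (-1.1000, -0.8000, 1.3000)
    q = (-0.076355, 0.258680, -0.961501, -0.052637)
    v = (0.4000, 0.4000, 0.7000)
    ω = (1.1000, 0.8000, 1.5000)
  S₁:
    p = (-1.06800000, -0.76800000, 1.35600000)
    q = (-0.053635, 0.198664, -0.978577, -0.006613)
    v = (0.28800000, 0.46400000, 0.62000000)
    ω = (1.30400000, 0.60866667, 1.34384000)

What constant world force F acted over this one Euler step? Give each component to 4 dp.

Δv = v₁−v₀ = (-0.11200000, 0.06400000, -0.08000000)
applied force F = (-0.7000, 0.4000, -0.5000)

F = (-0.7000, 0.4000, -0.5000)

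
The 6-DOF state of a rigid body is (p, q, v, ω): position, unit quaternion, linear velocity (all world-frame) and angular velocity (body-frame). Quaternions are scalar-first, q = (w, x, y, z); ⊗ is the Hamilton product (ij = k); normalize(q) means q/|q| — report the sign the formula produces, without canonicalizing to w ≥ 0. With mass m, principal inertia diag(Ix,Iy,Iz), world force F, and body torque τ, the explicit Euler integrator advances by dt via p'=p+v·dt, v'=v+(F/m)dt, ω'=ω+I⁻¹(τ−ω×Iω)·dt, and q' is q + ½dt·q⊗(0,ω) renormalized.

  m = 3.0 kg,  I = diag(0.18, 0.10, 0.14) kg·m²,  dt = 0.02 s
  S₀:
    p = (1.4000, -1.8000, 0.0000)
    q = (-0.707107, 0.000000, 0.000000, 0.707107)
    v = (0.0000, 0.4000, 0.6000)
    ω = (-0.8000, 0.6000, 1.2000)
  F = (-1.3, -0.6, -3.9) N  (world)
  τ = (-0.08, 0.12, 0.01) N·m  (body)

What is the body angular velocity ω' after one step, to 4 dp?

(τ − ω×Iω)/I = (-0.6044, 1.5840, -0.2029)
ω + α·dt = (-0.8121, 0.6317, 1.1959)

ω' = (-0.8121, 0.6317, 1.1959)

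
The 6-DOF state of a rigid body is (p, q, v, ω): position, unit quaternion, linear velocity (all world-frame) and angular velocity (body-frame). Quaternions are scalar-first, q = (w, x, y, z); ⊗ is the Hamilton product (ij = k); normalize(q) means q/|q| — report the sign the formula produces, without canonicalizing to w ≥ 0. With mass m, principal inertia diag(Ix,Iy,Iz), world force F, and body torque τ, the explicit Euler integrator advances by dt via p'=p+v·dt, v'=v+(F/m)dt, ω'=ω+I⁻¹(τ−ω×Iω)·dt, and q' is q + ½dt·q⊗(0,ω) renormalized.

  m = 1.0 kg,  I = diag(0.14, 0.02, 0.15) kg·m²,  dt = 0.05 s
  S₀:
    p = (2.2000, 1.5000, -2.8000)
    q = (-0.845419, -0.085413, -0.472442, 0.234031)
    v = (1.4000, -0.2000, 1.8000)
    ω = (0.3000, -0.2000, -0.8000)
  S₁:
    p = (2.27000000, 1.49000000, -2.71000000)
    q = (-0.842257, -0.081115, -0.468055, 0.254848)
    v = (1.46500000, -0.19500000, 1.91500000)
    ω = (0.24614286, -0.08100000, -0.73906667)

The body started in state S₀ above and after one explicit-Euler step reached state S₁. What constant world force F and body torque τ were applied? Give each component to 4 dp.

Δv = v₁−v₀ = (0.06500000, 0.00500000, 0.11500000)
m·(v₁−v₀)/dt = (1.3000, 0.1000, 2.3000)
ω₁ − ω₀ = (-0.05385714, 0.11900000, 0.06093333)
ω₀×(Iω₀) = (0.0208, 0.0024, 0.0072)
I·α + gyro = (-0.1300, 0.0500, 0.1900)

F = (1.3000, 0.1000, 2.3000)
τ = (-0.1300, 0.0500, 0.1900)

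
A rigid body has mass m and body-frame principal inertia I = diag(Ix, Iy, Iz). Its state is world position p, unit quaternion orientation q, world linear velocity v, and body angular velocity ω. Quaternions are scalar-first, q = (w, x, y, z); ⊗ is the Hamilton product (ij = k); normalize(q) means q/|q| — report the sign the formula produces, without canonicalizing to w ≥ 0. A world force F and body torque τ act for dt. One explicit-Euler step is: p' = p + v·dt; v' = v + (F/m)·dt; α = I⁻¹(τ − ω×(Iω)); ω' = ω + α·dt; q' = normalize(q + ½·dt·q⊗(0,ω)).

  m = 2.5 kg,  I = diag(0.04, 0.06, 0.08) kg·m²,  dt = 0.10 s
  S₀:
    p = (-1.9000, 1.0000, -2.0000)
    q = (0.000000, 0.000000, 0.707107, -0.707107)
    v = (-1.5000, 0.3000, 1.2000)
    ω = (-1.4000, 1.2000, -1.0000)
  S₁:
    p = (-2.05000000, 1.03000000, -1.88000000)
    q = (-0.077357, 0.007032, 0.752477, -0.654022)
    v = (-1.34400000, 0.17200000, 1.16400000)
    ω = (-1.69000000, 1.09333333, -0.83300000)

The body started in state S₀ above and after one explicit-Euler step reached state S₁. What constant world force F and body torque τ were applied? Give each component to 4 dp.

F = (3.9000, -3.2000, -0.9000)
τ = (-0.1400, -0.1200, 0.1000)

v₁ − v₀ = (0.15600000, -0.12800000, -0.03600000)
applied force F = (3.9000, -3.2000, -0.9000)
ω₁ − ω₀ = (-0.29000000, -0.10666667, 0.16700000)
ω₀×(Iω₀) = (-0.0240, -0.0560, -0.0336)
I·α + gyro = (-0.1400, -0.1200, 0.1000)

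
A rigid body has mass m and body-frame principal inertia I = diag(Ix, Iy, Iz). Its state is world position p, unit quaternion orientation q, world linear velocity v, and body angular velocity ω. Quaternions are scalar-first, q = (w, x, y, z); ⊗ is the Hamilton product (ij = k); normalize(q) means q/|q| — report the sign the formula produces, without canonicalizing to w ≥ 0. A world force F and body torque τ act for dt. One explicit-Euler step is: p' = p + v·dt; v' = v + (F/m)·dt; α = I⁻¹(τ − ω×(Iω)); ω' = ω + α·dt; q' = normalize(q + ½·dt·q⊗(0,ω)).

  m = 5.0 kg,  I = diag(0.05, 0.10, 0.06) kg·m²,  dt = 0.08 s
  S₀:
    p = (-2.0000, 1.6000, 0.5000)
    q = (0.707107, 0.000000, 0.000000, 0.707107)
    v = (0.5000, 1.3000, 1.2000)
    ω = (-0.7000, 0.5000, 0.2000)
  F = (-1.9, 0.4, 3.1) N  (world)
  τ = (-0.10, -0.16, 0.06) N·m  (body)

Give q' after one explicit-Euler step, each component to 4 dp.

q⊗(0,ω) = (-0.1414214, -0.8485284, -0.1414214, 0.1414214)
updated quaternion q' = (0.7010, -0.0339, -0.0057, 0.7123)

q' = (0.7010, -0.0339, -0.0057, 0.7123)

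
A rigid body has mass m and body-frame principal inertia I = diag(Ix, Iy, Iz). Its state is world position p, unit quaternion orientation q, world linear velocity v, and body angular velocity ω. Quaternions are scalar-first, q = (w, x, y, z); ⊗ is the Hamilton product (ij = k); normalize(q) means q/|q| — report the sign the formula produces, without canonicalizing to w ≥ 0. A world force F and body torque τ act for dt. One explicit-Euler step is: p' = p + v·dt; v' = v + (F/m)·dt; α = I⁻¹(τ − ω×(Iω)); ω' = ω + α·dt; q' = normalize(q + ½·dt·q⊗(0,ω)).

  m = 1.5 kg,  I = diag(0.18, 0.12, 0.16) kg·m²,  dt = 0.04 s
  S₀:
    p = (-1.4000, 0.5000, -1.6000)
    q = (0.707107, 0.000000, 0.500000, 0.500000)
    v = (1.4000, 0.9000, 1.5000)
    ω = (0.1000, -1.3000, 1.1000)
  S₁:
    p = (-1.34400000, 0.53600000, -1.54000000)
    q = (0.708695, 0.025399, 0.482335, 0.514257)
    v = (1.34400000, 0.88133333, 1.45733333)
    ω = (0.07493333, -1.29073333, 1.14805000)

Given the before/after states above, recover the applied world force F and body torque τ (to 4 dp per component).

F = (-2.1000, -0.7000, -1.6000)
τ = (-0.1700, 0.0300, 0.2000)

velocity change Δv = (-0.05600000, -0.01866667, -0.04266667)
m·(v₁−v₀)/dt = (-2.1000, -0.7000, -1.6000)
ω₁ − ω₀ = (-0.02506667, 0.00926667, 0.04805000)
applied torque τ = (-0.1700, 0.0300, 0.2000)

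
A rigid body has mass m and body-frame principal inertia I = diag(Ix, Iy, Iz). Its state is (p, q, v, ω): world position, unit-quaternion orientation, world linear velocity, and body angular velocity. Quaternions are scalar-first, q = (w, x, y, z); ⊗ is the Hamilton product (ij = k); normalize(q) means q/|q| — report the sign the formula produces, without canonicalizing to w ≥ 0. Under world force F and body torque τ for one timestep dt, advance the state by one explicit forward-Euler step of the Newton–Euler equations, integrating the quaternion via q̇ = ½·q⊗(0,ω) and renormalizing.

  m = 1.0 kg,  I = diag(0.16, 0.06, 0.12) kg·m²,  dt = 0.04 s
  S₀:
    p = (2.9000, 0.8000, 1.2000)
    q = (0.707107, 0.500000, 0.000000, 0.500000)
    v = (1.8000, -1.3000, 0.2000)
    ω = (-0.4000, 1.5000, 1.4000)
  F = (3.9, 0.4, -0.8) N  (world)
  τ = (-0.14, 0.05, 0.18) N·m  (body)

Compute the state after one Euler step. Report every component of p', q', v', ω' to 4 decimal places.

p' = (2.9720, 0.7480, 1.2080)
q' = (0.6965, 0.4789, 0.0032, 0.5343)
v' = (1.9560, -1.2840, 0.1680)
ω' = (-0.4665, 1.5483, 1.4400)

ω×(Iω) gyroscopic = (0.1260, -0.0224, 0.0600)
(τ − ω×Iω)/I = (-1.6625, 1.2067, 1.0000)
new body rate ω' = (-0.4665, 1.5483, 1.4400)
q⊗(0,ω) = (-0.5000000, -1.0328428, 0.1606605, 1.7399498)
q' = normalize(q + ½dt·q⊗(0,ω)) = (0.6965, 0.4789, 0.0032, 0.5343)
a = (3.9000, 0.4000, -0.8000)
new position p' = (2.9720, 0.7480, 1.2080)
v + (F/m)dt = (1.9560, -1.2840, 0.1680)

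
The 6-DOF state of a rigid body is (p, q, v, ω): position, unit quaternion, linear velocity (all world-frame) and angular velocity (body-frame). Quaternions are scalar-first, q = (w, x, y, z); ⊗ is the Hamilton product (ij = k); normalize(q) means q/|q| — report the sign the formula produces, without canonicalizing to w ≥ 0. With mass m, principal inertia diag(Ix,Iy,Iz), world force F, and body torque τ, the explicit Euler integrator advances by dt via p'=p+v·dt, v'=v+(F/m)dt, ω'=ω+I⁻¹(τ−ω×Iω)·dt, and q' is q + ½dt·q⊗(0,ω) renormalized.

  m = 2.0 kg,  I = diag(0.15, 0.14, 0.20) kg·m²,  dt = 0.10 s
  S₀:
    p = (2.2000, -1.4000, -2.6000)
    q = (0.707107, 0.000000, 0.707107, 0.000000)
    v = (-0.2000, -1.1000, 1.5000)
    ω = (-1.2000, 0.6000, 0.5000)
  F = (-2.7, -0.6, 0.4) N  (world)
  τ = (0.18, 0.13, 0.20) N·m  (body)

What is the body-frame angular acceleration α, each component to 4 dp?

gyro term ω×Iω = (0.0180, 0.0300, 0.0072)
angular accel α = (1.0800, 0.7143, 0.9640)

α = (1.0800, 0.7143, 0.9640)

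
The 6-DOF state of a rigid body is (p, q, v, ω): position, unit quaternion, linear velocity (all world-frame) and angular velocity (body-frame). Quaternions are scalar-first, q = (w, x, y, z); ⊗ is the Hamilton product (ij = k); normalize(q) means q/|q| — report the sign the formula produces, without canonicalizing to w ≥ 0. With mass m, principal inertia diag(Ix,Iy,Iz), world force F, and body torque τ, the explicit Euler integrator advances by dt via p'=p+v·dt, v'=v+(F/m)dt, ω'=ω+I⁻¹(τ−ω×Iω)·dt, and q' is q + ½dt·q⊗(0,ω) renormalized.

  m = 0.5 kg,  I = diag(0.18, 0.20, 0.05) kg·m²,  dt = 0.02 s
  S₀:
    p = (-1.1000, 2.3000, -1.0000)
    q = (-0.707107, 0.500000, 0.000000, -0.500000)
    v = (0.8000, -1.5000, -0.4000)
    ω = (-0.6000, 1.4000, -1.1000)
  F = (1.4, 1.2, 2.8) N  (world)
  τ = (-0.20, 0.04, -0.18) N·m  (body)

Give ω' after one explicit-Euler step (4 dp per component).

gyro term ω×Iω = (0.2310, 0.0858, -0.0168)
α = I⁻¹(τ − ω×Iω) = (-2.3944, -0.2290, -3.2640)
ω' = ω + α·dt = (-0.6479, 1.3954, -1.1653)

ω' = (-0.6479, 1.3954, -1.1653)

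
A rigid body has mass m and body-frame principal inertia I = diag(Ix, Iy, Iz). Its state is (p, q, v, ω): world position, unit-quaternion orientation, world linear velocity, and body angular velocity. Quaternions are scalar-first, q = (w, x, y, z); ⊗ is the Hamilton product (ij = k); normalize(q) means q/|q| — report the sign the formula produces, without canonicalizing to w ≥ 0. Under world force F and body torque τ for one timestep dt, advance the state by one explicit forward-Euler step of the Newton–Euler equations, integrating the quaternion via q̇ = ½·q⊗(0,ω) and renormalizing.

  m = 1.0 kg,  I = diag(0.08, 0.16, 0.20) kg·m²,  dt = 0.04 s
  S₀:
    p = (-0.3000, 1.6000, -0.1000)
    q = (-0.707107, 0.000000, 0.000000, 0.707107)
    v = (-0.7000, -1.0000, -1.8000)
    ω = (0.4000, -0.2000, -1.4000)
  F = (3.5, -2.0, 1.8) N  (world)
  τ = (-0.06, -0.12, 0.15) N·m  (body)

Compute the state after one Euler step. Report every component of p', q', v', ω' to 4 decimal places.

p' = (-0.3280, 1.5600, -0.1720)
q' = (-0.6870, -0.0028, 0.0085, 0.7266)
v' = (-0.5600, -1.0800, -1.7280)
ω' = (0.3644, -0.2468, -1.3687)

precession coupling ω×(Iω) = (0.0112, 0.0672, -0.0064)
angular accel α = (-0.8900, -1.1700, 0.7820)
ω' = ω + α·dt = (0.3644, -0.2468, -1.3687)
2q̇ = q⊗(0,ω) = (0.9899498, -0.1414214, 0.4242642, 0.9899498)
q' = normalize(q + ½dt·q⊗(0,ω)) = (-0.6870, -0.0028, 0.0085, 0.7266)
p + v·dt = (-0.3280, 1.5600, -0.1720)
new velocity v' = (-0.5600, -1.0800, -1.7280)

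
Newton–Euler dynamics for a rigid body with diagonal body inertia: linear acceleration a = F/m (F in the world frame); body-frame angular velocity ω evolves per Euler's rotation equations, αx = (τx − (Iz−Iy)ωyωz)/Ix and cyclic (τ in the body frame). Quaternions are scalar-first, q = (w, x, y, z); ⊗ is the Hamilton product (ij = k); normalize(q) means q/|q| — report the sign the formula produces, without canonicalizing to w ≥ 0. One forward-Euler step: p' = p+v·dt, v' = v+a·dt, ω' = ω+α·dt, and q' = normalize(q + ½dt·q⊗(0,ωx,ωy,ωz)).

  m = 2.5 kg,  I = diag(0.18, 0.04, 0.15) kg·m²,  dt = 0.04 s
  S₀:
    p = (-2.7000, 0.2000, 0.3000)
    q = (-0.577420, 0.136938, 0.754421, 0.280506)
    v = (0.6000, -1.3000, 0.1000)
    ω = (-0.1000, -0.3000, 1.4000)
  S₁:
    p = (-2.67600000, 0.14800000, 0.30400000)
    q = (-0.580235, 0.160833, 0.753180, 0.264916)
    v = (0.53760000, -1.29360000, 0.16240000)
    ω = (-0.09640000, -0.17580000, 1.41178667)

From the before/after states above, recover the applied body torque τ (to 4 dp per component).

rate change Δω = (0.00360000, 0.12420000, 0.01178667)
gyro term ω₀×Iω₀ = (-0.0462, -0.0042, -0.0042)
I·α + gyro = (-0.0300, 0.1200, 0.0400)

τ = (-0.0300, 0.1200, 0.0400)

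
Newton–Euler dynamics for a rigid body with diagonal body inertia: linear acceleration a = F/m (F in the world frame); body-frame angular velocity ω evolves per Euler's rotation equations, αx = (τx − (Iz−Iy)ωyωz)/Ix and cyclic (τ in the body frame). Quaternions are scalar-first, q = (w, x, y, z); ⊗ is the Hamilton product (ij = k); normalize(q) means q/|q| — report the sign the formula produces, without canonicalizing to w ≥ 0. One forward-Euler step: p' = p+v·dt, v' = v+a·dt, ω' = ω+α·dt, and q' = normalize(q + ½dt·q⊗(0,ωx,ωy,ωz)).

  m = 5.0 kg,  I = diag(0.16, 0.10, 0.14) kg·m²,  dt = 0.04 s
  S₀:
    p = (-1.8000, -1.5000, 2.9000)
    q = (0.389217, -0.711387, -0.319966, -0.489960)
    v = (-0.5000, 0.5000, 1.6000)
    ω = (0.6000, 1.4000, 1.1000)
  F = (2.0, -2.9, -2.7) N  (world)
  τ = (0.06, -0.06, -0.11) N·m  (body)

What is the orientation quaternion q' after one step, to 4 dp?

q' = (0.4172, -0.6995, -0.2991, -0.4971)

2q̇ = q⊗(0,ω) = (1.4137406, 0.5675116, 1.0334535, -0.3758235)
q' = normalize(q + ½dt·q⊗(0,ω)) = (0.4172, -0.6995, -0.2991, -0.4971)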